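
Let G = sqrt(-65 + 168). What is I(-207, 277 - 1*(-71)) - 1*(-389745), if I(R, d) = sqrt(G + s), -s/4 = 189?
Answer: 389745 + sqrt(-756 + sqrt(103)) ≈ 3.8975e+5 + 27.31*I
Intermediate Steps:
s = -756 (s = -4*189 = -756)
G = sqrt(103) ≈ 10.149
I(R, d) = sqrt(-756 + sqrt(103)) (I(R, d) = sqrt(sqrt(103) - 756) = sqrt(-756 + sqrt(103)))
I(-207, 277 - 1*(-71)) - 1*(-389745) = sqrt(-756 + sqrt(103)) - 1*(-389745) = sqrt(-756 + sqrt(103)) + 389745 = 389745 + sqrt(-756 + sqrt(103))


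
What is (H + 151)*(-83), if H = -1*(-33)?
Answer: -15272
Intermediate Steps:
H = 33
(H + 151)*(-83) = (33 + 151)*(-83) = 184*(-83) = -15272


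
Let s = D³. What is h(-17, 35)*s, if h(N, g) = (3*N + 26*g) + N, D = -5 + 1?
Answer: -53888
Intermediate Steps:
D = -4
h(N, g) = 4*N + 26*g
s = -64 (s = (-4)³ = -64)
h(-17, 35)*s = (4*(-17) + 26*35)*(-64) = (-68 + 910)*(-64) = 842*(-64) = -53888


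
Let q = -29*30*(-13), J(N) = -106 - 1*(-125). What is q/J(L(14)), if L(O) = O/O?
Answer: 11310/19 ≈ 595.26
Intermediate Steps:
L(O) = 1
J(N) = 19 (J(N) = -106 + 125 = 19)
q = 11310 (q = -870*(-13) = 11310)
q/J(L(14)) = 11310/19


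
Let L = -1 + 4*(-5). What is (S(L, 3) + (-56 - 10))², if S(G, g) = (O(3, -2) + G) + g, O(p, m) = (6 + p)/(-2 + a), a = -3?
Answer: 184041/25 ≈ 7361.6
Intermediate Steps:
O(p, m) = -6/5 - p/5 (O(p, m) = (6 + p)/(-2 - 3) = (6 + p)/(-5) = (6 + p)*(-⅕) = -6/5 - p/5)
L = -21 (L = -1 - 20 = -21)
S(G, g) = -9/5 + G + g (S(G, g) = ((-6/5 - ⅕*3) + G) + g = ((-6/5 - ⅗) + G) + g = (-9/5 + G) + g = -9/5 + G + g)
(S(L, 3) + (-56 - 10))² = ((-9/5 - 21 + 3) + (-56 - 10))² = (-99/5 - 66)² = (-429/5)² = 184041/25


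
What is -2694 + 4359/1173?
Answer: -1051901/391 ≈ -2690.3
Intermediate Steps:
-2694 + 4359/1173 = -2694 + 4359*(1/1173) = -2694 + 1453/391 = -1051901/391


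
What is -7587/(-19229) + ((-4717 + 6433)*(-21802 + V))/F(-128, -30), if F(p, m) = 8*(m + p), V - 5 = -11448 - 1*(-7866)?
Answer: 209359884831/6076364 ≈ 34455.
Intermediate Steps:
V = -3577 (V = 5 + (-11448 - 1*(-7866)) = 5 + (-11448 + 7866) = 5 - 3582 = -3577)
F(p, m) = 8*m + 8*p
-7587/(-19229) + ((-4717 + 6433)*(-21802 + V))/F(-128, -30) = -7587/(-19229) + ((-4717 + 6433)*(-21802 - 3577))/(8*(-30) + 8*(-128)) = -7587*(-1/19229) + (1716*(-25379))/(-240 - 1024) = 7587/19229 - 43550364/(-1264) = 7587/19229 - 43550364*(-1/1264) = 7587/19229 + 10887591/316 = 209359884831/6076364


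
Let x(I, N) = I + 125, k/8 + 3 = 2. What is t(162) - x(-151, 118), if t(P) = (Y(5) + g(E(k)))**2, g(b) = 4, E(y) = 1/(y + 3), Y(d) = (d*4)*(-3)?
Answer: 3162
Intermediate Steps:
k = -8 (k = -24 + 8*2 = -24 + 16 = -8)
Y(d) = -12*d (Y(d) = (4*d)*(-3) = -12*d)
E(y) = 1/(3 + y)
x(I, N) = 125 + I
t(P) = 3136 (t(P) = (-12*5 + 4)**2 = (-60 + 4)**2 = (-56)**2 = 3136)
t(162) - x(-151, 118) = 3136 - (125 - 151) = 3136 - 1*(-26) = 3136 + 26 = 3162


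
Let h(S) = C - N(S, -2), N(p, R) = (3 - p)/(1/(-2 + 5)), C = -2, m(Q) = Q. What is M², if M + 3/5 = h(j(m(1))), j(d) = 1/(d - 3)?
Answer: 17161/100 ≈ 171.61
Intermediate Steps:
j(d) = 1/(-3 + d)
N(p, R) = 9 - 3*p (N(p, R) = (3 - p)/(1/3) = (3 - p)/(⅓) = (3 - p)*3 = 9 - 3*p)
h(S) = -11 + 3*S (h(S) = -2 - (9 - 3*S) = -2 + (-9 + 3*S) = -11 + 3*S)
M = -131/10 (M = -⅗ + (-11 + 3/(-3 + 1)) = -⅗ + (-11 + 3/(-2)) = -⅗ + (-11 + 3*(-½)) = -⅗ + (-11 - 3/2) = -⅗ - 25/2 = -131/10 ≈ -13.100)
M² = (-131/10)² = 17161/100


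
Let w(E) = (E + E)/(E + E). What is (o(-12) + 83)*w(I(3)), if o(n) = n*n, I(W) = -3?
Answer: 227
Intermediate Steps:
o(n) = n**2
w(E) = 1 (w(E) = (2*E)/((2*E)) = (2*E)*(1/(2*E)) = 1)
(o(-12) + 83)*w(I(3)) = ((-12)**2 + 83)*1 = (144 + 83)*1 = 227*1 = 227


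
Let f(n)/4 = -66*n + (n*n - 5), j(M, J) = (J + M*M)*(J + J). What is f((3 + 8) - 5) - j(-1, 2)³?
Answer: -3188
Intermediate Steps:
j(M, J) = 2*J*(J + M²) (j(M, J) = (J + M²)*(2*J) = 2*J*(J + M²))
f(n) = -20 - 264*n + 4*n² (f(n) = 4*(-66*n + (n*n - 5)) = 4*(-66*n + (n² - 5)) = 4*(-66*n + (-5 + n²)) = 4*(-5 + n² - 66*n) = -20 - 264*n + 4*n²)
f((3 + 8) - 5) - j(-1, 2)³ = (-20 - 264*((3 + 8) - 5) + 4*((3 + 8) - 5)²) - (2*2*(2 + (-1)²))³ = (-20 - 264*(11 - 5) + 4*(11 - 5)²) - (2*2*(2 + 1))³ = (-20 - 264*6 + 4*6²) - (2*2*3)³ = (-20 - 1584 + 4*36) - 1*12³ = (-20 - 1584 + 144) - 1*1728 = -1460 - 1728 = -3188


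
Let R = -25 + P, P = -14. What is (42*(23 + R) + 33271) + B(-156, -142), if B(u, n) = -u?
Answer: 32755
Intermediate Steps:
R = -39 (R = -25 - 14 = -39)
(42*(23 + R) + 33271) + B(-156, -142) = (42*(23 - 39) + 33271) - 1*(-156) = (42*(-16) + 33271) + 156 = (-672 + 33271) + 156 = 32599 + 156 = 32755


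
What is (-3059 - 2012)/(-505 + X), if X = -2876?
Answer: 5071/3381 ≈ 1.4999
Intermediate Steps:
(-3059 - 2012)/(-505 + X) = (-3059 - 2012)/(-505 - 2876) = -5071/(-3381) = -5071*(-1/3381) = 5071/3381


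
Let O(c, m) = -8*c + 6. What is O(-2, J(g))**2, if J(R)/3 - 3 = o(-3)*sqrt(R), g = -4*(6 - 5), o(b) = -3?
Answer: 484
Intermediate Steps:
g = -4 (g = -4*1 = -4)
J(R) = 9 - 9*sqrt(R) (J(R) = 9 + 3*(-3*sqrt(R)) = 9 - 9*sqrt(R))
O(c, m) = 6 - 8*c
O(-2, J(g))**2 = (6 - 8*(-2))**2 = (6 + 16)**2 = 22**2 = 484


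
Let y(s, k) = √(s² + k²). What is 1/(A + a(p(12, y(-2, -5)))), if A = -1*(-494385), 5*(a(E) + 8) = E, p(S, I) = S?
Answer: 5/2471897 ≈ 2.0227e-6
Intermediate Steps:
y(s, k) = √(k² + s²)
a(E) = -8 + E/5
A = 494385
1/(A + a(p(12, y(-2, -5)))) = 1/(494385 + (-8 + (⅕)*12)) = 1/(494385 + (-8 + 12/5)) = 1/(494385 - 28/5) = 1/(2471897/5) = 5/2471897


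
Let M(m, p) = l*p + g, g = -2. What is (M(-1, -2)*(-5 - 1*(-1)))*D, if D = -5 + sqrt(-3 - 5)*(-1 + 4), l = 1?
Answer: -80 + 96*I*sqrt(2) ≈ -80.0 + 135.76*I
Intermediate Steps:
M(m, p) = -2 + p (M(m, p) = 1*p - 2 = p - 2 = -2 + p)
D = -5 + 6*I*sqrt(2) (D = -5 + sqrt(-8)*3 = -5 + (2*I*sqrt(2))*3 = -5 + 6*I*sqrt(2) ≈ -5.0 + 8.4853*I)
(M(-1, -2)*(-5 - 1*(-1)))*D = ((-2 - 2)*(-5 - 1*(-1)))*(-5 + 6*I*sqrt(2)) = (-4*(-5 + 1))*(-5 + 6*I*sqrt(2)) = (-4*(-4))*(-5 + 6*I*sqrt(2)) = 16*(-5 + 6*I*sqrt(2)) = -80 + 96*I*sqrt(2)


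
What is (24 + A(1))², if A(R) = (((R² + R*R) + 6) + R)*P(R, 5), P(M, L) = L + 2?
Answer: 7569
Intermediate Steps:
P(M, L) = 2 + L
A(R) = 42 + 7*R + 14*R² (A(R) = (((R² + R*R) + 6) + R)*(2 + 5) = (((R² + R²) + 6) + R)*7 = ((2*R² + 6) + R)*7 = ((6 + 2*R²) + R)*7 = (6 + R + 2*R²)*7 = 42 + 7*R + 14*R²)
(24 + A(1))² = (24 + (42 + 7*1 + 14*1²))² = (24 + (42 + 7 + 14*1))² = (24 + (42 + 7 + 14))² = (24 + 63)² = 87² = 7569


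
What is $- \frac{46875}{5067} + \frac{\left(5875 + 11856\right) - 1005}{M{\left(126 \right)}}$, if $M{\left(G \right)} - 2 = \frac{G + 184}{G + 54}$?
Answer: $\frac{507456977}{113163} \approx 4484.3$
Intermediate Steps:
$M{\left(G \right)} = 2 + \frac{184 + G}{54 + G}$ ($M{\left(G \right)} = 2 + \frac{G + 184}{G + 54} = 2 + \frac{184 + G}{54 + G}$)
$- \frac{46875}{5067} + \frac{\left(5875 + 11856\right) - 1005}{M{\left(126 \right)}} = - \frac{46875}{5067} + \frac{\left(5875 + 11856\right) - 1005}{\frac{1}{54 + 126} \left(292 + 3 \cdot 126\right)} = \left(-46875\right) \frac{1}{5067} + \frac{17731 - 1005}{\frac{1}{180} \left(292 + 378\right)} = - \frac{15625}{1689} + \frac{16726}{\frac{1}{180} \cdot 670} = - \frac{15625}{1689} + \frac{16726}{\frac{67}{18}} = - \frac{15625}{1689} + 16726 \cdot \frac{18}{67} = - \frac{15625}{1689} + \frac{301068}{67} = \frac{507456977}{113163}$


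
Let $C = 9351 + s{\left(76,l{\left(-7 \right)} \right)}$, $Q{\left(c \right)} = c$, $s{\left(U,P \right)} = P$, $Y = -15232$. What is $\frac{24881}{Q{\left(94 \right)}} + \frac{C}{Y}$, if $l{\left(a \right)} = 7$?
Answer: $\frac{94526935}{357952} \approx 264.08$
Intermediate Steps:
$C = 9358$ ($C = 9351 + 7 = 9358$)
$\frac{24881}{Q{\left(94 \right)}} + \frac{C}{Y} = \frac{24881}{94} + \frac{9358}{-15232} = 24881 \cdot \frac{1}{94} + 9358 \left(- \frac{1}{15232}\right) = \frac{24881}{94} - \frac{4679}{7616} = \frac{94526935}{357952}$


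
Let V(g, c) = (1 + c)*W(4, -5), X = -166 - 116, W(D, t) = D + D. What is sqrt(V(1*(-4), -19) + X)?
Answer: I*sqrt(426) ≈ 20.64*I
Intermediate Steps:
W(D, t) = 2*D
X = -282
V(g, c) = 8 + 8*c (V(g, c) = (1 + c)*(2*4) = (1 + c)*8 = 8 + 8*c)
sqrt(V(1*(-4), -19) + X) = sqrt((8 + 8*(-19)) - 282) = sqrt((8 - 152) - 282) = sqrt(-144 - 282) = sqrt(-426) = I*sqrt(426)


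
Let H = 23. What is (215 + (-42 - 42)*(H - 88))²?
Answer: 32205625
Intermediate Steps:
(215 + (-42 - 42)*(H - 88))² = (215 + (-42 - 42)*(23 - 88))² = (215 - 84*(-65))² = (215 + 5460)² = 5675² = 32205625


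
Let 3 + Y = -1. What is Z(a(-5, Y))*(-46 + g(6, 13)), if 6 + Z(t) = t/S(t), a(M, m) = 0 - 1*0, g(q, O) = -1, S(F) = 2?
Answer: 282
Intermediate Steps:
Y = -4 (Y = -3 - 1 = -4)
a(M, m) = 0 (a(M, m) = 0 + 0 = 0)
Z(t) = -6 + t/2
Z(a(-5, Y))*(-46 + g(6, 13)) = (-6 + (½)*0)*(-46 - 1) = (-6 + 0)*(-47) = -6*(-47) = 282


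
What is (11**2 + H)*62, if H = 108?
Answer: 14198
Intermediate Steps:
(11**2 + H)*62 = (11**2 + 108)*62 = (121 + 108)*62 = 229*62 = 14198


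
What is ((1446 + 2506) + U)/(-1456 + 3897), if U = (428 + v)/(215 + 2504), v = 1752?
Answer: 10747668/6637079 ≈ 1.6193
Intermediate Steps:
U = 2180/2719 (U = (428 + 1752)/(215 + 2504) = 2180/2719 ≈ 0.80177)
((1446 + 2506) + U)/(-1456 + 3897) = ((1446 + 2506) + 2180/2719)/(-1456 + 3897) = (3952 + 2180/2719)/2441 = (10747668/2719)*(1/2441) = 10747668/6637079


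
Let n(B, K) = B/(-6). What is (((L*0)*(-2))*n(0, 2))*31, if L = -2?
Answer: 0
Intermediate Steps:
n(B, K) = -B/6 (n(B, K) = B*(-⅙) = -B/6)
(((L*0)*(-2))*n(0, 2))*31 = ((-2*0*(-2))*(-⅙*0))*31 = ((0*(-2))*0)*31 = (0*0)*31 = 0*31 = 0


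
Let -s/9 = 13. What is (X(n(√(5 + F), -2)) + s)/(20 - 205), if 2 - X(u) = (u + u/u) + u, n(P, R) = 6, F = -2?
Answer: 128/185 ≈ 0.69189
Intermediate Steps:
s = -117 (s = -9*13 = -117)
X(u) = 1 - 2*u (X(u) = 2 - ((u + u/u) + u) = 2 - ((u + 1) + u) = 2 - ((1 + u) + u) = 2 - (1 + 2*u) = 2 + (-1 - 2*u) = 1 - 2*u)
(X(n(√(5 + F), -2)) + s)/(20 - 205) = ((1 - 2*6) - 117)/(20 - 205) = ((1 - 12) - 117)/(-185) = (-11 - 117)*(-1/185) = -128*(-1/185) = 128/185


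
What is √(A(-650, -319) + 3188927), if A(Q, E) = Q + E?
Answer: √3187958 ≈ 1785.5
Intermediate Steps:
A(Q, E) = E + Q
√(A(-650, -319) + 3188927) = √((-319 - 650) + 3188927) = √(-969 + 3188927) = √3187958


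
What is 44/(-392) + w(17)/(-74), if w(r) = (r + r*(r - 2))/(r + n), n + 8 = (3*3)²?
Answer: -24979/163170 ≈ -0.15309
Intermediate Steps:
n = 73 (n = -8 + (3*3)² = -8 + 9² = -8 + 81 = 73)
w(r) = (r + r*(-2 + r))/(73 + r) (w(r) = (r + r*(r - 2))/(r + 73) = (r + r*(-2 + r))/(73 + r))
44/(-392) + w(17)/(-74) = 44/(-392) + (17*(-1 + 17)/(73 + 17))/(-74) = 44*(-1/392) + (17*16/90)*(-1/74) = -11/98 + (17*(1/90)*16)*(-1/74) = -11/98 + (136/45)*(-1/74) = -11/98 - 68/1665 = -24979/163170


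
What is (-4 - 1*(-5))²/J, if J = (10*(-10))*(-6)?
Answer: 1/600 ≈ 0.0016667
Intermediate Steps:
J = 600 (J = -100*(-6) = 600)
(-4 - 1*(-5))²/J = (-4 - 1*(-5))²/600 = (-4 + 5)²*(1/600) = 1²*(1/600) = 1*(1/600) = 1/600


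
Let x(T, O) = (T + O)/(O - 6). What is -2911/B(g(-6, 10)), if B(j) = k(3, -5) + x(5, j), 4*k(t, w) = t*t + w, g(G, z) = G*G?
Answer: -1230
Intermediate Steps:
g(G, z) = G**2
k(t, w) = w/4 + t**2/4 (k(t, w) = (t*t + w)/4 = (t**2 + w)/4 = (w + t**2)/4 = w/4 + t**2/4)
x(T, O) = (O + T)/(-6 + O)
B(j) = 1 + (5 + j)/(-6 + j) (B(j) = ((1/4)*(-5) + (1/4)*3**2) + (j + 5)/(-6 + j) = (-5/4 + (1/4)*9) + (5 + j)/(-6 + j) = (-5/4 + 9/4) + (5 + j)/(-6 + j) = 1 + (5 + j)/(-6 + j))
-2911/B(g(-6, 10)) = -2911*(-6 + (-6)**2)/(-1 + 2*(-6)**2) = -2911*(-6 + 36)/(-1 + 2*36) = -2911*30/(-1 + 72) = -2911/((1/30)*71) = -2911/71/30 = -2911*30/71 = -1230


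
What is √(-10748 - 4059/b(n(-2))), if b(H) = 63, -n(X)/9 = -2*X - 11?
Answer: I*√529809/7 ≈ 103.98*I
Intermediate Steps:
n(X) = 99 + 18*X (n(X) = -9*(-2*X - 11) = -9*(-11 - 2*X) = 99 + 18*X)
√(-10748 - 4059/b(n(-2))) = √(-10748 - 4059/63) = √(-10748 - 4059*1/63) = √(-10748 - 451/7) = √(-75687/7) = I*√529809/7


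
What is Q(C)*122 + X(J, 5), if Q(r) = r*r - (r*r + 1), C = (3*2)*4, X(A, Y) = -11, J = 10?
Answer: -133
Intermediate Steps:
C = 24 (C = 6*4 = 24)
Q(r) = -1 (Q(r) = r**2 - (r**2 + 1) = r**2 - (1 + r**2) = r**2 + (-1 - r**2) = -1)
Q(C)*122 + X(J, 5) = -1*122 - 11 = -122 - 11 = -133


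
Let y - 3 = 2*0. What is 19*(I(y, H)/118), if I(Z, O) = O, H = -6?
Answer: -57/59 ≈ -0.96610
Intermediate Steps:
y = 3 (y = 3 + 2*0 = 3 + 0 = 3)
19*(I(y, H)/118) = 19*(-6/118) = 19*(-6*1/118) = 19*(-3/59) = -57/59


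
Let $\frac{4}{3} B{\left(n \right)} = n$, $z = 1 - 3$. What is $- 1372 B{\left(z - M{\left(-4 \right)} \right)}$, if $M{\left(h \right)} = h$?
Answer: $-2058$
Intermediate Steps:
$z = -2$
$B{\left(n \right)} = \frac{3 n}{4}$
$- 1372 B{\left(z - M{\left(-4 \right)} \right)} = - 1372 \frac{3 \left(-2 - -4\right)}{4} = - 1372 \frac{3 \left(-2 + 4\right)}{4} = - 1372 \cdot \frac{3}{4} \cdot 2 = \left(-1372\right) \frac{3}{2} = -2058$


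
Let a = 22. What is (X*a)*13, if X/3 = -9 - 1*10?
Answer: -16302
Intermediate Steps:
X = -57 (X = 3*(-9 - 1*10) = 3*(-9 - 10) = 3*(-19) = -57)
(X*a)*13 = -57*22*13 = -1254*13 = -16302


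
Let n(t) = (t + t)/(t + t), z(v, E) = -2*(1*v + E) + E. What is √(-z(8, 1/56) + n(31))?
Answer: √13342/28 ≈ 4.1253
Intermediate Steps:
z(v, E) = -E - 2*v (z(v, E) = -2*(v + E) + E = -2*(E + v) + E = (-2*E - 2*v) + E = -E - 2*v)
n(t) = 1 (n(t) = (2*t)/((2*t)) = (2*t)*(1/(2*t)) = 1)
√(-z(8, 1/56) + n(31)) = √(-(-1/56 - 2*8) + 1) = √(-(-1*1/56 - 16) + 1) = √(-(-1/56 - 16) + 1) = √(-1*(-897/56) + 1) = √(897/56 + 1) = √(953/56) = √13342/28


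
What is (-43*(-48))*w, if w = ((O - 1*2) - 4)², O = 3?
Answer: 18576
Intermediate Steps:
w = 9 (w = ((3 - 1*2) - 4)² = ((3 - 2) - 4)² = (1 - 4)² = (-3)² = 9)
(-43*(-48))*w = -43*(-48)*9 = 2064*9 = 18576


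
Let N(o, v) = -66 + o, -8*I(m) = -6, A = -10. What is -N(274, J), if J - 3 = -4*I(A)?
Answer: -208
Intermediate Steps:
I(m) = ¾ (I(m) = -⅛*(-6) = ¾)
J = 0 (J = 3 - 4*¾ = 3 - 3 = 0)
-N(274, J) = -(-66 + 274) = -1*208 = -208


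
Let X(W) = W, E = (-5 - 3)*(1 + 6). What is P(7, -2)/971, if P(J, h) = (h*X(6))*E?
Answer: 672/971 ≈ 0.69207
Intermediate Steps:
E = -56 (E = -8*7 = -56)
P(J, h) = -336*h (P(J, h) = (h*6)*(-56) = (6*h)*(-56) = -336*h)
P(7, -2)/971 = -336*(-2)/971 = 672*(1/971) = 672/971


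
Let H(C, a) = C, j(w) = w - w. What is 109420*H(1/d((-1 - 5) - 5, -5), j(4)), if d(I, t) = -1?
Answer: -109420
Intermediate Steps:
j(w) = 0
109420*H(1/d((-1 - 5) - 5, -5), j(4)) = 109420/(-1) = 109420*(-1) = -109420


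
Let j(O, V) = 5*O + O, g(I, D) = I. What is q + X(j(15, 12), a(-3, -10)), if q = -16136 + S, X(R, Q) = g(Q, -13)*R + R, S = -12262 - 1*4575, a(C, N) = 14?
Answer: -31623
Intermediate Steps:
j(O, V) = 6*O
S = -16837 (S = -12262 - 4575 = -16837)
X(R, Q) = R + Q*R (X(R, Q) = Q*R + R = R + Q*R)
q = -32973 (q = -16136 - 16837 = -32973)
q + X(j(15, 12), a(-3, -10)) = -32973 + (6*15)*(1 + 14) = -32973 + 90*15 = -32973 + 1350 = -31623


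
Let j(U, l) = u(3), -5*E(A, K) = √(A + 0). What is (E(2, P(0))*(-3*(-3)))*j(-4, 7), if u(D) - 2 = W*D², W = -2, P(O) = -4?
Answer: 144*√2/5 ≈ 40.729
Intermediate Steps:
E(A, K) = -√A/5 (E(A, K) = -√(A + 0)/5 = -√A/5)
u(D) = 2 - 2*D²
j(U, l) = -16 (j(U, l) = 2 - 2*3² = 2 - 2*9 = 2 - 18 = -16)
(E(2, P(0))*(-3*(-3)))*j(-4, 7) = ((-√2/5)*(-3*(-3)))*(-16) = (-√2/5*9)*(-16) = -9*√2/5*(-16) = 144*√2/5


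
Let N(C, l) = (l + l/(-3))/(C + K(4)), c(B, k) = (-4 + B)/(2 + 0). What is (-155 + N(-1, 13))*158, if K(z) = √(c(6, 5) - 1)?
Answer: -77578/3 ≈ -25859.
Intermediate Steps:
c(B, k) = -2 + B/2 (c(B, k) = (-4 + B)/2 = (-4 + B)*(½) = -2 + B/2)
K(z) = 0 (K(z) = √((-2 + (½)*6) - 1) = √((-2 + 3) - 1) = √(1 - 1) = √0 = 0)
N(C, l) = 2*l/(3*C) (N(C, l) = (l + l/(-3))/(C + 0) = (l + l*(-⅓))/C = (l - l/3)/C = (2*l/3)/C = 2*l/(3*C))
(-155 + N(-1, 13))*158 = (-155 + (⅔)*13/(-1))*158 = (-155 + (⅔)*13*(-1))*158 = (-155 - 26/3)*158 = -491/3*158 = -77578/3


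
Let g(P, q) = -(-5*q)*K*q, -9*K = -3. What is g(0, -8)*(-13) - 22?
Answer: -4226/3 ≈ -1408.7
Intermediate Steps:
K = ⅓ (K = -⅑*(-3) = ⅓ ≈ 0.33333)
g(P, q) = 5*q²/3 (g(P, q) = --5*q*(⅓)*q = -(-5*q/3)*q = -(-5)*q²/3 = 5*q²/3)
g(0, -8)*(-13) - 22 = ((5/3)*(-8)²)*(-13) - 22 = ((5/3)*64)*(-13) - 22 = (320/3)*(-13) - 22 = -4160/3 - 22 = -4226/3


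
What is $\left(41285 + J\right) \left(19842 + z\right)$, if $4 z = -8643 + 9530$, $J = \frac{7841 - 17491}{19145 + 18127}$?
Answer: $\frac{61746787320925}{74544} \approx 8.2833 \cdot 10^{8}$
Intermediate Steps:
$J = - \frac{4825}{18636}$ ($J = - \frac{9650}{37272} = \left(-9650\right) \frac{1}{37272} = - \frac{4825}{18636} \approx -0.25891$)
$z = \frac{887}{4}$ ($z = \frac{-8643 + 9530}{4} = \frac{1}{4} \cdot 887 = \frac{887}{4} \approx 221.75$)
$\left(41285 + J\right) \left(19842 + z\right) = \left(41285 - \frac{4825}{18636}\right) \left(19842 + \frac{887}{4}\right) = \frac{769382435}{18636} \cdot \frac{80255}{4} = \frac{61746787320925}{74544}$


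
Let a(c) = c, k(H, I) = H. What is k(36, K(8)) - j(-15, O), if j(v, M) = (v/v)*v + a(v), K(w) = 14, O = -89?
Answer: 66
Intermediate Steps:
j(v, M) = 2*v (j(v, M) = (v/v)*v + v = 1*v + v = v + v = 2*v)
k(36, K(8)) - j(-15, O) = 36 - 2*(-15) = 36 - 1*(-30) = 36 + 30 = 66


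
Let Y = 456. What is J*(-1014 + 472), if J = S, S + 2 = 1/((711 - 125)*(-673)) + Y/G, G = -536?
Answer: 20413417815/13211663 ≈ 1545.1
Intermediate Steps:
S = -75326265/26423326 (S = -2 + (1/((711 - 125)*(-673)) + 456/(-536)) = -2 + (-1/673/586 + 456*(-1/536)) = -2 + ((1/586)*(-1/673) - 57/67) = -2 + (-1/394378 - 57/67) = -2 - 22479613/26423326 = -75326265/26423326 ≈ -2.8507)
J = -75326265/26423326 ≈ -2.8507
J*(-1014 + 472) = -75326265*(-1014 + 472)/26423326 = -75326265/26423326*(-542) = 20413417815/13211663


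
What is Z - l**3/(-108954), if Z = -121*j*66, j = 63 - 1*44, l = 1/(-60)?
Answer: -3570917666976001/23534064000 ≈ -1.5173e+5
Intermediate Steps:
l = -1/60 ≈ -0.016667
j = 19 (j = 63 - 44 = 19)
Z = -151734 (Z = -121*19*66 = -2299*66 = -151734)
Z - l**3/(-108954) = -151734 - (-1/60)**3/(-108954) = -151734 - (-1)*(-1)/(216000*108954) = -151734 - 1*1/23534064000 = -151734 - 1/23534064000 = -3570917666976001/23534064000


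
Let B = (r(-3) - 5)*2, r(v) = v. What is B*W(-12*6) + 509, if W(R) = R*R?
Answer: -82435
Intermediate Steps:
W(R) = R²
B = -16 (B = (-3 - 5)*2 = -8*2 = -16)
B*W(-12*6) + 509 = -16*(-12*6)² + 509 = -16*(-72)² + 509 = -16*5184 + 509 = -82944 + 509 = -82435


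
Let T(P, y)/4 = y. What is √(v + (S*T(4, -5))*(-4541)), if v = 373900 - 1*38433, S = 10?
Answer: 47*√563 ≈ 1115.2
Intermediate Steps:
T(P, y) = 4*y
v = 335467 (v = 373900 - 38433 = 335467)
√(v + (S*T(4, -5))*(-4541)) = √(335467 + (10*(4*(-5)))*(-4541)) = √(335467 + (10*(-20))*(-4541)) = √(335467 - 200*(-4541)) = √(335467 + 908200) = √1243667 = 47*√563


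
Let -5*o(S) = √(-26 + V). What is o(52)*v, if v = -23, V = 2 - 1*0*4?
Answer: 46*I*√6/5 ≈ 22.535*I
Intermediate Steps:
V = 2 (V = 2 + 0*4 = 2 + 0 = 2)
o(S) = -2*I*√6/5 (o(S) = -√(-26 + 2)/5 = -2*I*√6/5)
o(52)*v = -2*I*√6/5*(-23) = 46*I*√6/5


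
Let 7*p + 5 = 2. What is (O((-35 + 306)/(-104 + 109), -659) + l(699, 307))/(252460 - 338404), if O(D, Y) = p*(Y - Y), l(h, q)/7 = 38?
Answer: -133/42972 ≈ -0.0030950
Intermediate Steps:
p = -3/7 (p = -5/7 + (⅐)*2 = -5/7 + 2/7 = -3/7 ≈ -0.42857)
l(h, q) = 266 (l(h, q) = 7*38 = 266)
O(D, Y) = 0 (O(D, Y) = -3*(Y - Y)/7 = -3/7*0 = 0)
(O((-35 + 306)/(-104 + 109), -659) + l(699, 307))/(252460 - 338404) = (0 + 266)/(252460 - 338404) = 266/(-85944) = 266*(-1/85944) = -133/42972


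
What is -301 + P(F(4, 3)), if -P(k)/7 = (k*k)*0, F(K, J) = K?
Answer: -301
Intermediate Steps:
P(k) = 0 (P(k) = -7*k*k*0 = -7*k**2*0 = -7*0 = 0)
-301 + P(F(4, 3)) = -301 + 0 = -301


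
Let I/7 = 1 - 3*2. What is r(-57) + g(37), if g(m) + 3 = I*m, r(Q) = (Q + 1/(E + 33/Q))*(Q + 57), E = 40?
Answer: -1298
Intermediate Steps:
r(Q) = (57 + Q)*(Q + 1/(40 + 33/Q)) (r(Q) = (Q + 1/(40 + 33/Q))*(Q + 57) = (Q + 1/(40 + 33/Q))*(57 + Q) = (57 + Q)*(Q + 1/(40 + 33/Q)))
I = -35 (I = 7*(1 - 3*2) = 7*(1 - 6) = 7*(-5) = -35)
g(m) = -3 - 35*m
r(-57) + g(37) = 2*(-57)*(969 + 20*(-57)² + 1157*(-57))/(33 + 40*(-57)) + (-3 - 35*37) = 2*(-57)*(969 + 20*3249 - 65949)/(33 - 2280) + (-3 - 1295) = 2*(-57)*(969 + 64980 - 65949)/(-2247) - 1298 = 2*(-57)*(-1/2247)*0 - 1298 = 0 - 1298 = -1298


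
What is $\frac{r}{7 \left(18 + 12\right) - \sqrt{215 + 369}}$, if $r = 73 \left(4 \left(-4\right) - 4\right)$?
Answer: $- \frac{76650}{10879} - \frac{730 \sqrt{146}}{10879} \approx -7.8565$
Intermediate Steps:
$r = -1460$ ($r = 73 \left(-16 - 4\right) = 73 \left(-20\right) = -1460$)
$\frac{r}{7 \left(18 + 12\right) - \sqrt{215 + 369}} = - \frac{1460}{7 \left(18 + 12\right) - \sqrt{215 + 369}} = - \frac{1460}{7 \cdot 30 - \sqrt{584}} = - \frac{1460}{210 - 2 \sqrt{146}}$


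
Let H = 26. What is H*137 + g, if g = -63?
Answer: 3499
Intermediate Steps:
H*137 + g = 26*137 - 63 = 3562 - 63 = 3499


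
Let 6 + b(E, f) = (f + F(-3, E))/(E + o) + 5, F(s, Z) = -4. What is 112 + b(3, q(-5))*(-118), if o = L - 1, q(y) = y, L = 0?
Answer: 761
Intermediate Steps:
o = -1 (o = 0 - 1 = -1)
b(E, f) = -1 + (-4 + f)/(-1 + E) (b(E, f) = -6 + ((f - 4)/(E - 1) + 5) = -6 + ((-4 + f)/(-1 + E) + 5) = -6 + (5 + (-4 + f)/(-1 + E)) = -1 + (-4 + f)/(-1 + E))
112 + b(3, q(-5))*(-118) = 112 + ((-3 - 5 - 1*3)/(-1 + 3))*(-118) = 112 + ((-3 - 5 - 3)/2)*(-118) = 112 + ((1/2)*(-11))*(-118) = 112 - 11/2*(-118) = 112 + 649 = 761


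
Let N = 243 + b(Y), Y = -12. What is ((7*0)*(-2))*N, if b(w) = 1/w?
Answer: 0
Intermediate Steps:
N = 2915/12 (N = 243 + 1/(-12) = 243 - 1/12 = 2915/12 ≈ 242.92)
((7*0)*(-2))*N = ((7*0)*(-2))*(2915/12) = (0*(-2))*(2915/12) = 0*(2915/12) = 0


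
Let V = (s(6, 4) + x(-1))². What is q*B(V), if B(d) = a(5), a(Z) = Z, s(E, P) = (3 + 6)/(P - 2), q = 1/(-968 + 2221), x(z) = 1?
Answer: 5/1253 ≈ 0.0039904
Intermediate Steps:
q = 1/1253 ≈ 0.00079808
s(E, P) = 9/(-2 + P)
V = 121/4 (V = (9/(-2 + 4) + 1)² = (9/2 + 1)² = (11/2)² = 121/4 ≈ 30.250)
B(d) = 5
q*B(V) = (1/1253)*5 = 5/1253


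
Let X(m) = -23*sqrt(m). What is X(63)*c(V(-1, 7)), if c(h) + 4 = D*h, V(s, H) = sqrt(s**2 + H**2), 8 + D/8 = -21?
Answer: 276*sqrt(7) + 80040*sqrt(14) ≈ 3.0021e+5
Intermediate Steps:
D = -232 (D = -64 + 8*(-21) = -64 - 168 = -232)
V(s, H) = sqrt(H**2 + s**2)
c(h) = -4 - 232*h
X(63)*c(V(-1, 7)) = (-69*sqrt(7))*(-4 - 232*sqrt(7**2 + (-1)**2)) = (-69*sqrt(7))*(-4 - 232*sqrt(49 + 1)) = (-69*sqrt(7))*(-4 - 1160*sqrt(2)) = -69*sqrt(7)*(-4 - 1160*sqrt(2))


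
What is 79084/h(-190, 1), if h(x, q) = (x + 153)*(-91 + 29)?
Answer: 39542/1147 ≈ 34.474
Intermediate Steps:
h(x, q) = -9486 - 62*x (h(x, q) = (153 + x)*(-62) = -9486 - 62*x)
79084/h(-190, 1) = 79084/(-9486 - 62*(-190)) = 79084/(-9486 + 11780) = 79084/2294 = 79084*(1/2294) = 39542/1147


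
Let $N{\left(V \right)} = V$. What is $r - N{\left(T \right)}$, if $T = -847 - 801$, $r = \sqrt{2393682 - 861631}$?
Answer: $1648 + \sqrt{1532051} \approx 2885.8$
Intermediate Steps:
$r = \sqrt{1532051} \approx 1237.8$
$T = -1648$
$r - N{\left(T \right)} = \sqrt{1532051} - -1648 = \sqrt{1532051} + 1648 = 1648 + \sqrt{1532051}$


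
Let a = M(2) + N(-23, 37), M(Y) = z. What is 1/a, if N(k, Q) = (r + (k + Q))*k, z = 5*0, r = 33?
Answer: -1/1081 ≈ -0.00092507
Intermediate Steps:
z = 0
M(Y) = 0
N(k, Q) = k*(33 + Q + k) (N(k, Q) = (33 + (k + Q))*k = (33 + (Q + k))*k = (33 + Q + k)*k = k*(33 + Q + k))
a = -1081 (a = 0 - 23*(33 + 37 - 23) = 0 - 23*47 = 0 - 1081 = -1081)
1/a = 1/(-1081) = -1/1081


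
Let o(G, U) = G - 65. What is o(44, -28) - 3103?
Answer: -3124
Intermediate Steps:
o(G, U) = -65 + G
o(44, -28) - 3103 = (-65 + 44) - 3103 = -21 - 3103 = -3124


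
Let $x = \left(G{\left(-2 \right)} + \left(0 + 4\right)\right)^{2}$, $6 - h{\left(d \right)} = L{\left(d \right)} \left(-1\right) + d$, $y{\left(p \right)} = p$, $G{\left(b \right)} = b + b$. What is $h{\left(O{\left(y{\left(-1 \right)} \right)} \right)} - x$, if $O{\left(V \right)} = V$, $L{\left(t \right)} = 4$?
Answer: $11$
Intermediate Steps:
$G{\left(b \right)} = 2 b$
$h{\left(d \right)} = 10 - d$ ($h{\left(d \right)} = 6 - \left(4 \left(-1\right) + d\right) = 6 - \left(-4 + d\right) = 10 - d$)
$x = 0$ ($x = \left(2 \left(-2\right) + \left(0 + 4\right)\right)^{2} = \left(-4 + 4\right)^{2} = 0^{2} = 0$)
$h{\left(O{\left(y{\left(-1 \right)} \right)} \right)} - x = \left(10 - -1\right) - 0 = \left(10 + 1\right) + 0 = 11 + 0 = 11$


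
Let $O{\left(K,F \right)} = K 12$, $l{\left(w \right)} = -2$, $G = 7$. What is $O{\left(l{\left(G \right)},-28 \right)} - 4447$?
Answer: $-4471$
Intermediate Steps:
$O{\left(K,F \right)} = 12 K$
$O{\left(l{\left(G \right)},-28 \right)} - 4447 = 12 \left(-2\right) - 4447 = -24 - 4447 = -4471$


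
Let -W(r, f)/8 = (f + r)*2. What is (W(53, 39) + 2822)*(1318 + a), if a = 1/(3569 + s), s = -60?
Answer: 6243565050/3509 ≈ 1.7793e+6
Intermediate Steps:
W(r, f) = -16*f - 16*r (W(r, f) = -8*(f + r)*2 = -8*(2*f + 2*r) = -16*f - 16*r)
a = 1/3509 (a = 1/(3569 - 60) = 1/3509 ≈ 0.00028498)
(W(53, 39) + 2822)*(1318 + a) = ((-16*39 - 16*53) + 2822)*(1318 + 1/3509) = ((-624 - 848) + 2822)*(4624863/3509) = (-1472 + 2822)*(4624863/3509) = 1350*(4624863/3509) = 6243565050/3509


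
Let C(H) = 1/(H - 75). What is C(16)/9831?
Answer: -1/580029 ≈ -1.7241e-6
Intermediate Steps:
C(H) = 1/(-75 + H)
C(16)/9831 = 1/((-75 + 16)*9831) = (1/9831)/(-59) = -1/59*1/9831 = -1/580029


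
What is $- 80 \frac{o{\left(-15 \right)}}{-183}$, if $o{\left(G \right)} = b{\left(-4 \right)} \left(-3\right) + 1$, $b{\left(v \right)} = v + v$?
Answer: $\frac{2000}{183} \approx 10.929$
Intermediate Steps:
$b{\left(v \right)} = 2 v$
$o{\left(G \right)} = 25$ ($o{\left(G \right)} = 2 \left(-4\right) \left(-3\right) + 1 = \left(-8\right) \left(-3\right) + 1 = 24 + 1 = 25$)
$- 80 \frac{o{\left(-15 \right)}}{-183} = - 80 \frac{25}{-183} = - 80 \cdot 25 \left(- \frac{1}{183}\right) = \left(-80\right) \left(- \frac{25}{183}\right) = \frac{2000}{183}$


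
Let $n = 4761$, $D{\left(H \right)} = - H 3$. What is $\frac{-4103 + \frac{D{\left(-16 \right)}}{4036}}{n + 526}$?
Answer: $- \frac{4139915}{5334583} \approx -0.77605$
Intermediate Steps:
$D{\left(H \right)} = - 3 H$
$\frac{-4103 + \frac{D{\left(-16 \right)}}{4036}}{n + 526} = \frac{-4103 + \frac{\left(-3\right) \left(-16\right)}{4036}}{4761 + 526} = \frac{-4103 + 48 \cdot \frac{1}{4036}}{5287} = \left(-4103 + \frac{12}{1009}\right) \frac{1}{5287} = \left(- \frac{4139915}{1009}\right) \frac{1}{5287} = - \frac{4139915}{5334583}$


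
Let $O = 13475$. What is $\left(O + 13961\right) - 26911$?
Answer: $525$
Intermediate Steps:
$\left(O + 13961\right) - 26911 = \left(13475 + 13961\right) - 26911 = 27436 - 26911 = 525$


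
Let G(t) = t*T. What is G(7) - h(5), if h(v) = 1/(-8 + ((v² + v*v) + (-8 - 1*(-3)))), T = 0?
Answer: -1/37 ≈ -0.027027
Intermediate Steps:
h(v) = 1/(-13 + 2*v²) (h(v) = 1/(-8 + ((v² + v²) + (-8 + 3))) = 1/(-8 + (2*v² - 5)) = 1/(-8 + (-5 + 2*v²)) = 1/(-13 + 2*v²))
G(t) = 0 (G(t) = t*0 = 0)
G(7) - h(5) = 0 - 1/(-13 + 2*5²) = 0 - 1/(-13 + 2*25) = 0 - 1/(-13 + 50) = 0 - 1/37 = -1/37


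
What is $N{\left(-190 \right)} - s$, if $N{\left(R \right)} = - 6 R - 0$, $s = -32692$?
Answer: $33832$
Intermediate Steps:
$N{\left(R \right)} = - 6 R$ ($N{\left(R \right)} = - 6 R + 0 = - 6 R$)
$N{\left(-190 \right)} - s = \left(-6\right) \left(-190\right) - -32692 = 1140 + 32692 = 33832$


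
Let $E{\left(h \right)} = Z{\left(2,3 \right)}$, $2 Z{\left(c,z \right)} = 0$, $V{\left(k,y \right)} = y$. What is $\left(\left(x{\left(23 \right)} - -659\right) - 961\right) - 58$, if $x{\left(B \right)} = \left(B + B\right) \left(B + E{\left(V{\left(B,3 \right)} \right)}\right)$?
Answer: $698$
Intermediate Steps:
$Z{\left(c,z \right)} = 0$ ($Z{\left(c,z \right)} = \frac{1}{2} \cdot 0 = 0$)
$E{\left(h \right)} = 0$
$x{\left(B \right)} = 2 B^{2}$ ($x{\left(B \right)} = \left(B + B\right) \left(B + 0\right) = 2 B B = 2 B^{2}$)
$\left(\left(x{\left(23 \right)} - -659\right) - 961\right) - 58 = \left(\left(2 \cdot 23^{2} - -659\right) - 961\right) - 58 = \left(\left(2 \cdot 529 + 659\right) - 961\right) - 58 = \left(\left(1058 + 659\right) - 961\right) - 58 = \left(1717 - 961\right) - 58 = 756 - 58 = 698$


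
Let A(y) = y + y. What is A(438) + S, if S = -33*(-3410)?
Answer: 113406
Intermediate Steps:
A(y) = 2*y
S = 112530
A(438) + S = 2*438 + 112530 = 876 + 112530 = 113406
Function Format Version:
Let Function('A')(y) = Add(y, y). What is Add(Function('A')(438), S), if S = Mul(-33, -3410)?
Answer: 113406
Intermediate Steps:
Function('A')(y) = Mul(2, y)
S = 112530
Add(Function('A')(438), S) = Add(Mul(2, 438), 112530) = Add(876, 112530) = 113406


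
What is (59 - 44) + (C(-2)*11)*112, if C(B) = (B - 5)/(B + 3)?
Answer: -8609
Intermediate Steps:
C(B) = (-5 + B)/(3 + B)
(59 - 44) + (C(-2)*11)*112 = (59 - 44) + (((-5 - 2)/(3 - 2))*11)*112 = 15 + ((-7/1)*11)*112 = 15 + ((1*(-7))*11)*112 = 15 - 7*11*112 = 15 - 77*112 = 15 - 8624 = -8609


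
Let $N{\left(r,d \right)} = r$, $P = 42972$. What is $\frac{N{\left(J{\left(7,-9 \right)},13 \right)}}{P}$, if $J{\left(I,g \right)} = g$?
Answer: $- \frac{3}{14324} \approx -0.00020944$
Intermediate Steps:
$\frac{N{\left(J{\left(7,-9 \right)},13 \right)}}{P} = - \frac{9}{42972} = \left(-9\right) \frac{1}{42972} = - \frac{3}{14324}$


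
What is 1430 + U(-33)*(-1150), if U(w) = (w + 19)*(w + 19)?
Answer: -223970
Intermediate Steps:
U(w) = (19 + w)² (U(w) = (19 + w)*(19 + w) = (19 + w)²)
1430 + U(-33)*(-1150) = 1430 + (19 - 33)²*(-1150) = 1430 + (-14)²*(-1150) = 1430 + 196*(-1150) = 1430 - 225400 = -223970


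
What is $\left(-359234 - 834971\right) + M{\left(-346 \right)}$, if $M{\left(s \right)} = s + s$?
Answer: $-1194897$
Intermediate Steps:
$M{\left(s \right)} = 2 s$
$\left(-359234 - 834971\right) + M{\left(-346 \right)} = \left(-359234 - 834971\right) + 2 \left(-346\right) = -1194205 - 692 = -1194897$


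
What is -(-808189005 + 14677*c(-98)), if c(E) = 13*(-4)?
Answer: 808952209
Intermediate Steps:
c(E) = -52
-(-808189005 + 14677*c(-98)) = -14677/(1/(-55065 - 52)) = -14677/(1/(-55117)) = -14677/(-1/55117) = -14677*(-55117) = 808952209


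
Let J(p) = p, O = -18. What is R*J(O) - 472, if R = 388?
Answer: -7456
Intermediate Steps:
R*J(O) - 472 = 388*(-18) - 472 = -6984 - 472 = -7456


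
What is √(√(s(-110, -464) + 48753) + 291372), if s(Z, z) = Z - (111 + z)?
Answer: √(291372 + 6*√1361) ≈ 539.99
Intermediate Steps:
s(Z, z) = -111 + Z - z (s(Z, z) = Z + (-111 - z) = -111 + Z - z)
√(√(s(-110, -464) + 48753) + 291372) = √(√((-111 - 110 - 1*(-464)) + 48753) + 291372) = √(√((-111 - 110 + 464) + 48753) + 291372) = √(√(243 + 48753) + 291372) = √(√48996 + 291372) = √(6*√1361 + 291372) = √(291372 + 6*√1361)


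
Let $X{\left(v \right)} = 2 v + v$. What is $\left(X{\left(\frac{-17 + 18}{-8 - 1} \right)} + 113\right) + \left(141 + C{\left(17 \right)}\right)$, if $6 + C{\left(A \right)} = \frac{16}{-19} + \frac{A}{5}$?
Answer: $\frac{71314}{285} \approx 250.22$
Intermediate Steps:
$C{\left(A \right)} = - \frac{130}{19} + \frac{A}{5}$ ($C{\left(A \right)} = -6 + \left(\frac{16}{-19} + \frac{A}{5}\right) = -6 + \left(16 \left(- \frac{1}{19}\right) + A \frac{1}{5}\right) = -6 + \left(- \frac{16}{19} + \frac{A}{5}\right) = - \frac{130}{19} + \frac{A}{5}$)
$X{\left(v \right)} = 3 v$
$\left(X{\left(\frac{-17 + 18}{-8 - 1} \right)} + 113\right) + \left(141 + C{\left(17 \right)}\right) = \left(3 \frac{-17 + 18}{-8 - 1} + 113\right) + \left(141 + \left(- \frac{130}{19} + \frac{1}{5} \cdot 17\right)\right) = \left(3 \cdot 1 \frac{1}{-9} + 113\right) + \left(141 + \left(- \frac{130}{19} + \frac{17}{5}\right)\right) = \left(3 \cdot 1 \left(- \frac{1}{9}\right) + 113\right) + \left(141 - \frac{327}{95}\right) = \left(3 \left(- \frac{1}{9}\right) + 113\right) + \frac{13068}{95} = \left(- \frac{1}{3} + 113\right) + \frac{13068}{95} = \frac{338}{3} + \frac{13068}{95} = \frac{71314}{285}$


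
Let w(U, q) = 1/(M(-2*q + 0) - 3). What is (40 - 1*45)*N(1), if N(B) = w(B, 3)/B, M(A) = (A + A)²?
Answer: -5/141 ≈ -0.035461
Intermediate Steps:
M(A) = 4*A² (M(A) = (2*A)² = 4*A²)
w(U, q) = 1/(-3 + 16*q²) (w(U, q) = 1/(4*(-2*q + 0)² - 3) = 1/(4*(-2*q)² - 3) = 1/(4*(4*q²) - 3) = 1/(16*q² - 3) = 1/(-3 + 16*q²))
N(B) = 1/(141*B) (N(B) = 1/((-3 + 16*3²)*B) = 1/((-3 + 16*9)*B) = 1/((-3 + 144)*B) = 1/(141*B))
(40 - 1*45)*N(1) = (40 - 1*45)*((1/141)/1) = (40 - 45)*((1/141)*1) = -5*1/141 = -5/141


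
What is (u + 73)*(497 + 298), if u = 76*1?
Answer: 118455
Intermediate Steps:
u = 76
(u + 73)*(497 + 298) = (76 + 73)*(497 + 298) = 149*795 = 118455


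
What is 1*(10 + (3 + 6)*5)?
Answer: 55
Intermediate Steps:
1*(10 + (3 + 6)*5) = 1*(10 + 9*5) = 1*(10 + 45) = 1*55 = 55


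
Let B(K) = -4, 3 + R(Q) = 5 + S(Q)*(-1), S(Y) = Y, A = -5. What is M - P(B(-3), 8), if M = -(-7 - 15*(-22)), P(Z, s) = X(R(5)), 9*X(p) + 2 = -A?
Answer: -970/3 ≈ -323.33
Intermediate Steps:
R(Q) = 2 - Q (R(Q) = -3 + (5 + Q*(-1)) = -3 + (5 - Q) = 2 - Q)
X(p) = ⅓ (X(p) = -2/9 + (-1*(-5))/9 = -2/9 + (⅑)*5 = -2/9 + 5/9 = ⅓)
P(Z, s) = ⅓
M = -323 (M = -(-7 + 330) = -1*323 = -323)
M - P(B(-3), 8) = -323 - 1*⅓ = -323 - ⅓ = -970/3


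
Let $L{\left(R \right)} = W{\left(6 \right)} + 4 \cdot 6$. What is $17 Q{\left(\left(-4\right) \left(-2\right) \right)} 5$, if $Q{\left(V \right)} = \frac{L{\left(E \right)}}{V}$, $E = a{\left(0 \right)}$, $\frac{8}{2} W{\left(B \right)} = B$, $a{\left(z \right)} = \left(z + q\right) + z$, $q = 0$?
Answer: $\frac{4335}{16} \approx 270.94$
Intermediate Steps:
$a{\left(z \right)} = 2 z$ ($a{\left(z \right)} = \left(z + 0\right) + z = z + z = 2 z$)
$W{\left(B \right)} = \frac{B}{4}$
$E = 0$ ($E = 2 \cdot 0 = 0$)
$L{\left(R \right)} = \frac{51}{2}$ ($L{\left(R \right)} = \frac{1}{4} \cdot 6 + 4 \cdot 6 = \frac{3}{2} + 24 = \frac{51}{2}$)
$Q{\left(V \right)} = \frac{51}{2 V}$
$17 Q{\left(\left(-4\right) \left(-2\right) \right)} 5 = 17 \frac{51}{2 \left(\left(-4\right) \left(-2\right)\right)} 5 = 17 \frac{51}{2 \cdot 8} \cdot 5 = 17 \cdot \frac{51}{2} \cdot \frac{1}{8} \cdot 5 = 17 \cdot \frac{51}{16} \cdot 5 = \frac{867}{16} \cdot 5 = \frac{4335}{16}$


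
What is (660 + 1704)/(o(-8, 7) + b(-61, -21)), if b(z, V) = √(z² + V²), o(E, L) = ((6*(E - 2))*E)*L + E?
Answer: 1320688/1871957 - 394*√4162/1871957 ≈ 0.69193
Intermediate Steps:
o(E, L) = E + E*L*(-12 + 6*E) (o(E, L) = ((6*(-2 + E))*E)*L + E = ((-12 + 6*E)*E)*L + E = (E*(-12 + 6*E))*L + E = E*L*(-12 + 6*E) + E = E + E*L*(-12 + 6*E))
b(z, V) = √(V² + z²)
(660 + 1704)/(o(-8, 7) + b(-61, -21)) = (660 + 1704)/(-8*(1 - 12*7 + 6*(-8)*7) + √((-21)² + (-61)²)) = 2364/(-8*(1 - 84 - 336) + √(441 + 3721)) = 2364/(-8*(-419) + √4162) = 2364/(3352 + √4162)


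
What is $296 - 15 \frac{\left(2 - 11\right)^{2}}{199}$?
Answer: $\frac{57689}{199} \approx 289.89$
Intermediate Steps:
$296 - 15 \frac{\left(2 - 11\right)^{2}}{199} = 296 - 15 \left(-9\right)^{2} \cdot \frac{1}{199} = 296 - 15 \cdot 81 \cdot \frac{1}{199} = 296 - \frac{1215}{199} = \frac{57689}{199}$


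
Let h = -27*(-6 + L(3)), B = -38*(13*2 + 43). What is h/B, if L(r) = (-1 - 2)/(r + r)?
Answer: -117/1748 ≈ -0.066934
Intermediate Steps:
L(r) = -3/(2*r) (L(r) = -3*1/(2*r) = -3/(2*r))
B = -2622 (B = -38*(26 + 43) = -38*69 = -2622)
h = 351/2 (h = -27*(-6 - 3/2/3) = -27*(-6 - 3/2*1/3) = -27*(-6 - 1/2) = -27*(-13/2) = 351/2 ≈ 175.50)
h/B = (351/2)/(-2622) = (351/2)*(-1/2622) = -117/1748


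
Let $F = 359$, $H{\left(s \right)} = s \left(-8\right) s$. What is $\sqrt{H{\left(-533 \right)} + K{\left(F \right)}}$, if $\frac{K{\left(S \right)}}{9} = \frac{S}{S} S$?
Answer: $i \sqrt{2269481} \approx 1506.5 i$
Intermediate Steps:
$H{\left(s \right)} = - 8 s^{2}$ ($H{\left(s \right)} = - 8 s s = - 8 s^{2}$)
$K{\left(S \right)} = 9 S$ ($K{\left(S \right)} = 9 \frac{S}{S} S = 9 \cdot 1 S = 9 S$)
$\sqrt{H{\left(-533 \right)} + K{\left(F \right)}} = \sqrt{- 8 \left(-533\right)^{2} + 9 \cdot 359} = \sqrt{\left(-8\right) 284089 + 3231} = \sqrt{-2272712 + 3231} = \sqrt{-2269481} = i \sqrt{2269481}$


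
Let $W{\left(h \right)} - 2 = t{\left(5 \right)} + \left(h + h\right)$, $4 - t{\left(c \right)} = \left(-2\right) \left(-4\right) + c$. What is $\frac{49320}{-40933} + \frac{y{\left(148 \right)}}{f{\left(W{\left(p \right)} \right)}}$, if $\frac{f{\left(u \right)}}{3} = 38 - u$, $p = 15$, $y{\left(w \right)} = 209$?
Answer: $\frac{6335597}{1841985} \approx 3.4395$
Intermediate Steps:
$t{\left(c \right)} = -4 - c$ ($t{\left(c \right)} = 4 - \left(\left(-2\right) \left(-4\right) + c\right) = 4 - \left(8 + c\right) = -4 - c$)
$W{\left(h \right)} = -7 + 2 h$ ($W{\left(h \right)} = 2 + \left(\left(-4 - 5\right) + \left(h + h\right)\right) = 2 + \left(\left(-4 - 5\right) + 2 h\right) = 2 + \left(-9 + 2 h\right) = -7 + 2 h$)
$f{\left(u \right)} = 114 - 3 u$ ($f{\left(u \right)} = 3 \left(38 - u\right) = 114 - 3 u$)
$\frac{49320}{-40933} + \frac{y{\left(148 \right)}}{f{\left(W{\left(p \right)} \right)}} = \frac{49320}{-40933} + \frac{209}{114 - 3 \left(-7 + 2 \cdot 15\right)} = 49320 \left(- \frac{1}{40933}\right) + \frac{209}{114 - 3 \left(-7 + 30\right)} = - \frac{49320}{40933} + \frac{209}{114 - 69} = - \frac{49320}{40933} + \frac{209}{45} = \frac{6335597}{1841985}$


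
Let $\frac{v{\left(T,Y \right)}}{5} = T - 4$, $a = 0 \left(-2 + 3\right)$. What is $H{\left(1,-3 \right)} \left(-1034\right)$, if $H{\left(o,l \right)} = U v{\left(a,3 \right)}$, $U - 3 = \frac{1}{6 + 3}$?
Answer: $\frac{579040}{9} \approx 64338.0$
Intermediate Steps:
$a = 0$ ($a = 0 \cdot 1 = 0$)
$v{\left(T,Y \right)} = -20 + 5 T$ ($v{\left(T,Y \right)} = 5 \left(T - 4\right) = 5 \left(-4 + T\right) = -20 + 5 T$)
$U = \frac{28}{9}$ ($U = 3 + \frac{1}{6 + 3} = 3 + \frac{1}{9} = \frac{28}{9} \approx 3.1111$)
$H{\left(o,l \right)} = - \frac{560}{9}$ ($H{\left(o,l \right)} = \frac{28 \left(-20 + 5 \cdot 0\right)}{9} = \frac{28 \left(-20 + 0\right)}{9} = \frac{28}{9} \left(-20\right) = - \frac{560}{9}$)
$H{\left(1,-3 \right)} \left(-1034\right) = \left(- \frac{560}{9}\right) \left(-1034\right) = \frac{579040}{9}$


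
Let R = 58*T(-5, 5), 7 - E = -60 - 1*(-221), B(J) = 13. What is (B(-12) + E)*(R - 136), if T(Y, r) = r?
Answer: -21714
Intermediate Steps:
E = -154 (E = 7 - (-60 - 1*(-221)) = 7 - (-60 + 221) = 7 - 1*161 = 7 - 161 = -154)
R = 290 (R = 58*5 = 290)
(B(-12) + E)*(R - 136) = (13 - 154)*(290 - 136) = -141*154 = -21714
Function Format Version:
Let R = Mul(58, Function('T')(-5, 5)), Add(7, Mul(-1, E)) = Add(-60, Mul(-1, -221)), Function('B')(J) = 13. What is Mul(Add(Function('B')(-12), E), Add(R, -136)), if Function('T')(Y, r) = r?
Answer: -21714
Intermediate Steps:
E = -154 (E = Add(7, Mul(-1, Add(-60, Mul(-1, -221)))) = Add(7, Mul(-1, Add(-60, 221))) = Add(7, Mul(-1, 161)) = Add(7, -161) = -154)
R = 290 (R = Mul(58, 5) = 290)
Mul(Add(Function('B')(-12), E), Add(R, -136)) = Mul(Add(13, -154), Add(290, -136)) = Mul(-141, 154) = -21714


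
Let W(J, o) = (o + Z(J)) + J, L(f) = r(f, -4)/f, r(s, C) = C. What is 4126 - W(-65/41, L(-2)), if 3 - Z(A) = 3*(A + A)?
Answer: 168636/41 ≈ 4113.1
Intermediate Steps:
Z(A) = 3 - 6*A (Z(A) = 3 - 3*(A + A) = 3 - 3*2*A = 3 - 6*A)
L(f) = -4/f
W(J, o) = 3 + o - 5*J (W(J, o) = (o + (3 - 6*J)) + J = (3 + o - 6*J) + J = 3 + o - 5*J)
4126 - W(-65/41, L(-2)) = 4126 - (3 - 4/(-2) - (-325)/41) = 4126 - (3 - 4*(-1/2) - (-325)/41) = 4126 - (3 + 2 - 5*(-65/41)) = 4126 - (3 + 2 + 325/41) = 4126 - 1*530/41 = 4126 - 530/41 = 168636/41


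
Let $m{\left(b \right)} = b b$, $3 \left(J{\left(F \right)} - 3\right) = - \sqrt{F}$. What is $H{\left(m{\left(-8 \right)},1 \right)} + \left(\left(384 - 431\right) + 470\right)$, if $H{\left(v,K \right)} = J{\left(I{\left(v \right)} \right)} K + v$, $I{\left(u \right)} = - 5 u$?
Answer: $490 - \frac{8 i \sqrt{5}}{3} \approx 490.0 - 5.9628 i$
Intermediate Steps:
$J{\left(F \right)} = 3 - \frac{\sqrt{F}}{3}$ ($J{\left(F \right)} = 3 + \frac{\left(-1\right) \sqrt{F}}{3} = 3 - \frac{\sqrt{F}}{3}$)
$m{\left(b \right)} = b^{2}$
$H{\left(v,K \right)} = v + K \left(3 - \frac{\sqrt{5} \sqrt{- v}}{3}\right)$ ($H{\left(v,K \right)} = \left(3 - \frac{\sqrt{- 5 v}}{3}\right) K + v = \left(3 - \frac{\sqrt{5} \sqrt{- v}}{3}\right) K + v = K \left(3 - \frac{\sqrt{5} \sqrt{- v}}{3}\right) + v = v + K \left(3 - \frac{\sqrt{5} \sqrt{- v}}{3}\right)$)
$H{\left(m{\left(-8 \right)},1 \right)} + \left(\left(384 - 431\right) + 470\right) = \left(\left(-8\right)^{2} - \frac{-9 + \sqrt{5} \sqrt{- \left(-8\right)^{2}}}{3}\right) + \left(\left(384 - 431\right) + 470\right) = \left(64 - \frac{-9 + \sqrt{5} \sqrt{\left(-1\right) 64}}{3}\right) + \left(-47 + 470\right) = \left(64 - \frac{-9 + \sqrt{5} \sqrt{-64}}{3}\right) + 423 = \left(64 - \frac{-9 + \sqrt{5} \cdot 8 i}{3}\right) + 423 = \left(64 - \frac{-9 + 8 i \sqrt{5}}{3}\right) + 423 = \left(64 + \left(3 - \frac{8 i \sqrt{5}}{3}\right)\right) + 423 = \left(67 - \frac{8 i \sqrt{5}}{3}\right) + 423 = 490 - \frac{8 i \sqrt{5}}{3}$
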